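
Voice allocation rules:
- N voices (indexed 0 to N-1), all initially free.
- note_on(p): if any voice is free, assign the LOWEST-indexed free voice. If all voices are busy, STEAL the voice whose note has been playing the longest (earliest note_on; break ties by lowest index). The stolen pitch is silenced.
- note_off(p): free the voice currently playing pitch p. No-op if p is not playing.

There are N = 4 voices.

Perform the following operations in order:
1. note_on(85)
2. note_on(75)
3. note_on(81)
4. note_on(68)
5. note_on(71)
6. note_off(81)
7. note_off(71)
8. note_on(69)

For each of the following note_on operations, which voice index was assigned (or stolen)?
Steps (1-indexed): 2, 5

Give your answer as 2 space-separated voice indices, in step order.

Answer: 1 0

Derivation:
Op 1: note_on(85): voice 0 is free -> assigned | voices=[85 - - -]
Op 2: note_on(75): voice 1 is free -> assigned | voices=[85 75 - -]
Op 3: note_on(81): voice 2 is free -> assigned | voices=[85 75 81 -]
Op 4: note_on(68): voice 3 is free -> assigned | voices=[85 75 81 68]
Op 5: note_on(71): all voices busy, STEAL voice 0 (pitch 85, oldest) -> assign | voices=[71 75 81 68]
Op 6: note_off(81): free voice 2 | voices=[71 75 - 68]
Op 7: note_off(71): free voice 0 | voices=[- 75 - 68]
Op 8: note_on(69): voice 0 is free -> assigned | voices=[69 75 - 68]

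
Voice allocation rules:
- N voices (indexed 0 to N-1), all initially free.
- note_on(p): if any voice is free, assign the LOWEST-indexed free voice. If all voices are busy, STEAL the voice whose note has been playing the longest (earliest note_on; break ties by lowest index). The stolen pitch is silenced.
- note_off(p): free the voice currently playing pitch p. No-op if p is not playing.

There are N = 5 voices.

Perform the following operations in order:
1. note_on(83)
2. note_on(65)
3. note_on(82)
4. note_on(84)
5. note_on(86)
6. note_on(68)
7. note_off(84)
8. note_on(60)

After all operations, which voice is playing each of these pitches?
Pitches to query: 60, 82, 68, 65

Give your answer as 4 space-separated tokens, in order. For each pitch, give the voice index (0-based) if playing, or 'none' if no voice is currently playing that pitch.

Op 1: note_on(83): voice 0 is free -> assigned | voices=[83 - - - -]
Op 2: note_on(65): voice 1 is free -> assigned | voices=[83 65 - - -]
Op 3: note_on(82): voice 2 is free -> assigned | voices=[83 65 82 - -]
Op 4: note_on(84): voice 3 is free -> assigned | voices=[83 65 82 84 -]
Op 5: note_on(86): voice 4 is free -> assigned | voices=[83 65 82 84 86]
Op 6: note_on(68): all voices busy, STEAL voice 0 (pitch 83, oldest) -> assign | voices=[68 65 82 84 86]
Op 7: note_off(84): free voice 3 | voices=[68 65 82 - 86]
Op 8: note_on(60): voice 3 is free -> assigned | voices=[68 65 82 60 86]

Answer: 3 2 0 1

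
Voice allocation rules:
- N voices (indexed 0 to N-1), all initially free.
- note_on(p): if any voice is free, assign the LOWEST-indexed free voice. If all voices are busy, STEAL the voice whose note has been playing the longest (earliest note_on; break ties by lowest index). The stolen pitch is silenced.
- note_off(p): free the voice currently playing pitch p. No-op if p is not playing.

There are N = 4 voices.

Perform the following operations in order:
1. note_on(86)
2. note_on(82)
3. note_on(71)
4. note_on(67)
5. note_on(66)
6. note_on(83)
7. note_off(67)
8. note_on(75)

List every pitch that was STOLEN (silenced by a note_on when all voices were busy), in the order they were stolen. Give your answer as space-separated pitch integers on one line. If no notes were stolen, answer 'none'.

Answer: 86 82

Derivation:
Op 1: note_on(86): voice 0 is free -> assigned | voices=[86 - - -]
Op 2: note_on(82): voice 1 is free -> assigned | voices=[86 82 - -]
Op 3: note_on(71): voice 2 is free -> assigned | voices=[86 82 71 -]
Op 4: note_on(67): voice 3 is free -> assigned | voices=[86 82 71 67]
Op 5: note_on(66): all voices busy, STEAL voice 0 (pitch 86, oldest) -> assign | voices=[66 82 71 67]
Op 6: note_on(83): all voices busy, STEAL voice 1 (pitch 82, oldest) -> assign | voices=[66 83 71 67]
Op 7: note_off(67): free voice 3 | voices=[66 83 71 -]
Op 8: note_on(75): voice 3 is free -> assigned | voices=[66 83 71 75]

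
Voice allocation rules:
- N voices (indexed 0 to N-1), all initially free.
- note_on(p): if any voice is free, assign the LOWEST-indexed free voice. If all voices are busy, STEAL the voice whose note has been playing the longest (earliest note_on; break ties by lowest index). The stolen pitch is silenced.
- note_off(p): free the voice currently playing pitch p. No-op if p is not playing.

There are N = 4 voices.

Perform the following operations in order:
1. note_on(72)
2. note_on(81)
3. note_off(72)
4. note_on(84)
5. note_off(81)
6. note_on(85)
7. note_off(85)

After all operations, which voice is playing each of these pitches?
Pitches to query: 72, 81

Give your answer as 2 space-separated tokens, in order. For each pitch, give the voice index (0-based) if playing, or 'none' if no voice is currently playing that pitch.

Op 1: note_on(72): voice 0 is free -> assigned | voices=[72 - - -]
Op 2: note_on(81): voice 1 is free -> assigned | voices=[72 81 - -]
Op 3: note_off(72): free voice 0 | voices=[- 81 - -]
Op 4: note_on(84): voice 0 is free -> assigned | voices=[84 81 - -]
Op 5: note_off(81): free voice 1 | voices=[84 - - -]
Op 6: note_on(85): voice 1 is free -> assigned | voices=[84 85 - -]
Op 7: note_off(85): free voice 1 | voices=[84 - - -]

Answer: none none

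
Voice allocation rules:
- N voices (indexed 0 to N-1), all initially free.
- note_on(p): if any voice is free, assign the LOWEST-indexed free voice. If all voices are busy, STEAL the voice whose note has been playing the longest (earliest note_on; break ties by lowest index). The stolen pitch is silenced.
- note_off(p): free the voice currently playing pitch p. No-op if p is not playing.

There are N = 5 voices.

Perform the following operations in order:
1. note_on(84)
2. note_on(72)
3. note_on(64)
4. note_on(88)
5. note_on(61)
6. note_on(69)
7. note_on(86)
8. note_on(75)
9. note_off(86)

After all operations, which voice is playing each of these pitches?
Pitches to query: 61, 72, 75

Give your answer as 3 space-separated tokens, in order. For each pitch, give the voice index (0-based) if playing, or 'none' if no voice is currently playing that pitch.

Answer: 4 none 2

Derivation:
Op 1: note_on(84): voice 0 is free -> assigned | voices=[84 - - - -]
Op 2: note_on(72): voice 1 is free -> assigned | voices=[84 72 - - -]
Op 3: note_on(64): voice 2 is free -> assigned | voices=[84 72 64 - -]
Op 4: note_on(88): voice 3 is free -> assigned | voices=[84 72 64 88 -]
Op 5: note_on(61): voice 4 is free -> assigned | voices=[84 72 64 88 61]
Op 6: note_on(69): all voices busy, STEAL voice 0 (pitch 84, oldest) -> assign | voices=[69 72 64 88 61]
Op 7: note_on(86): all voices busy, STEAL voice 1 (pitch 72, oldest) -> assign | voices=[69 86 64 88 61]
Op 8: note_on(75): all voices busy, STEAL voice 2 (pitch 64, oldest) -> assign | voices=[69 86 75 88 61]
Op 9: note_off(86): free voice 1 | voices=[69 - 75 88 61]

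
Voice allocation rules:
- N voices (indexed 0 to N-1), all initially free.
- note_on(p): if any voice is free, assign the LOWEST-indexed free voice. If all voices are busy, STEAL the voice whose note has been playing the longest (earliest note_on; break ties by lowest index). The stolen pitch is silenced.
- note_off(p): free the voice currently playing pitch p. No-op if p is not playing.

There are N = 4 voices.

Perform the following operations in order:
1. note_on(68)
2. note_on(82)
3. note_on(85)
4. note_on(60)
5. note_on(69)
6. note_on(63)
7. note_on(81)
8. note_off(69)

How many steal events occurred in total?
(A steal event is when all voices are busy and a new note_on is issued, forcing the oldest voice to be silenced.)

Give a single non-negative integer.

Answer: 3

Derivation:
Op 1: note_on(68): voice 0 is free -> assigned | voices=[68 - - -]
Op 2: note_on(82): voice 1 is free -> assigned | voices=[68 82 - -]
Op 3: note_on(85): voice 2 is free -> assigned | voices=[68 82 85 -]
Op 4: note_on(60): voice 3 is free -> assigned | voices=[68 82 85 60]
Op 5: note_on(69): all voices busy, STEAL voice 0 (pitch 68, oldest) -> assign | voices=[69 82 85 60]
Op 6: note_on(63): all voices busy, STEAL voice 1 (pitch 82, oldest) -> assign | voices=[69 63 85 60]
Op 7: note_on(81): all voices busy, STEAL voice 2 (pitch 85, oldest) -> assign | voices=[69 63 81 60]
Op 8: note_off(69): free voice 0 | voices=[- 63 81 60]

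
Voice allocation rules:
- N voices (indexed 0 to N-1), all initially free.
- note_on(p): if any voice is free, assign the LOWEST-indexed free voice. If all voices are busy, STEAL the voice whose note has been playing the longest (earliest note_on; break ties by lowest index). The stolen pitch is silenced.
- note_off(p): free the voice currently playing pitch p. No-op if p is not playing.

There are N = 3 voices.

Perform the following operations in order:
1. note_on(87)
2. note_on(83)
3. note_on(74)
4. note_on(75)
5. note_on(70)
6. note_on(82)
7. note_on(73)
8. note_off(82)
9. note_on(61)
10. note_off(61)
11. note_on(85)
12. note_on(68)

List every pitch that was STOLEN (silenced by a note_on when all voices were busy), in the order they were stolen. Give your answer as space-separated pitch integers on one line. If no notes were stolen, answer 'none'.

Op 1: note_on(87): voice 0 is free -> assigned | voices=[87 - -]
Op 2: note_on(83): voice 1 is free -> assigned | voices=[87 83 -]
Op 3: note_on(74): voice 2 is free -> assigned | voices=[87 83 74]
Op 4: note_on(75): all voices busy, STEAL voice 0 (pitch 87, oldest) -> assign | voices=[75 83 74]
Op 5: note_on(70): all voices busy, STEAL voice 1 (pitch 83, oldest) -> assign | voices=[75 70 74]
Op 6: note_on(82): all voices busy, STEAL voice 2 (pitch 74, oldest) -> assign | voices=[75 70 82]
Op 7: note_on(73): all voices busy, STEAL voice 0 (pitch 75, oldest) -> assign | voices=[73 70 82]
Op 8: note_off(82): free voice 2 | voices=[73 70 -]
Op 9: note_on(61): voice 2 is free -> assigned | voices=[73 70 61]
Op 10: note_off(61): free voice 2 | voices=[73 70 -]
Op 11: note_on(85): voice 2 is free -> assigned | voices=[73 70 85]
Op 12: note_on(68): all voices busy, STEAL voice 1 (pitch 70, oldest) -> assign | voices=[73 68 85]

Answer: 87 83 74 75 70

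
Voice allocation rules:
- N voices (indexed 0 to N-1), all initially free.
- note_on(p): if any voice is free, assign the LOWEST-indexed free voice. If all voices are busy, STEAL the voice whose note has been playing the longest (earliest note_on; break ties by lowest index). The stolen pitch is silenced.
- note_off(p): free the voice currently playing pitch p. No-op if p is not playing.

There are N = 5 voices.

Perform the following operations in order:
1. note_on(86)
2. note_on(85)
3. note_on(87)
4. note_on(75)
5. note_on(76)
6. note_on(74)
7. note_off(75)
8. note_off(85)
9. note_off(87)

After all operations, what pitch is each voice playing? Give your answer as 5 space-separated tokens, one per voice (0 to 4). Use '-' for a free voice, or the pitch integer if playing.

Answer: 74 - - - 76

Derivation:
Op 1: note_on(86): voice 0 is free -> assigned | voices=[86 - - - -]
Op 2: note_on(85): voice 1 is free -> assigned | voices=[86 85 - - -]
Op 3: note_on(87): voice 2 is free -> assigned | voices=[86 85 87 - -]
Op 4: note_on(75): voice 3 is free -> assigned | voices=[86 85 87 75 -]
Op 5: note_on(76): voice 4 is free -> assigned | voices=[86 85 87 75 76]
Op 6: note_on(74): all voices busy, STEAL voice 0 (pitch 86, oldest) -> assign | voices=[74 85 87 75 76]
Op 7: note_off(75): free voice 3 | voices=[74 85 87 - 76]
Op 8: note_off(85): free voice 1 | voices=[74 - 87 - 76]
Op 9: note_off(87): free voice 2 | voices=[74 - - - 76]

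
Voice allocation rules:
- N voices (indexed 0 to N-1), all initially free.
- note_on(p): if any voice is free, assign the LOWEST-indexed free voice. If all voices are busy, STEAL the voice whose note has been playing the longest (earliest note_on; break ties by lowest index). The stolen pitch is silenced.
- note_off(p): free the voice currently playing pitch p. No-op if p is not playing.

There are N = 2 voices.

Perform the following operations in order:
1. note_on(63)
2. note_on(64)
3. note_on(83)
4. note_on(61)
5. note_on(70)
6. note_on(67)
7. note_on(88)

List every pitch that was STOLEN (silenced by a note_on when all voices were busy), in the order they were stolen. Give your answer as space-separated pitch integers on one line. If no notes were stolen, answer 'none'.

Op 1: note_on(63): voice 0 is free -> assigned | voices=[63 -]
Op 2: note_on(64): voice 1 is free -> assigned | voices=[63 64]
Op 3: note_on(83): all voices busy, STEAL voice 0 (pitch 63, oldest) -> assign | voices=[83 64]
Op 4: note_on(61): all voices busy, STEAL voice 1 (pitch 64, oldest) -> assign | voices=[83 61]
Op 5: note_on(70): all voices busy, STEAL voice 0 (pitch 83, oldest) -> assign | voices=[70 61]
Op 6: note_on(67): all voices busy, STEAL voice 1 (pitch 61, oldest) -> assign | voices=[70 67]
Op 7: note_on(88): all voices busy, STEAL voice 0 (pitch 70, oldest) -> assign | voices=[88 67]

Answer: 63 64 83 61 70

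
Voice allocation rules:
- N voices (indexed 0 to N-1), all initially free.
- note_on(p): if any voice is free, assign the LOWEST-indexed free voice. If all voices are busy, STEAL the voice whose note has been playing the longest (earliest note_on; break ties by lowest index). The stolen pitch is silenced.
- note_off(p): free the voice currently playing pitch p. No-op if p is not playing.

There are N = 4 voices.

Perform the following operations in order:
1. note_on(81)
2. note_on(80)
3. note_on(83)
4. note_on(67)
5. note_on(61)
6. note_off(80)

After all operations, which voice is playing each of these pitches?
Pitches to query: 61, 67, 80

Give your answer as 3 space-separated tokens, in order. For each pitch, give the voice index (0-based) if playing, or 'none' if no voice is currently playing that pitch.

Op 1: note_on(81): voice 0 is free -> assigned | voices=[81 - - -]
Op 2: note_on(80): voice 1 is free -> assigned | voices=[81 80 - -]
Op 3: note_on(83): voice 2 is free -> assigned | voices=[81 80 83 -]
Op 4: note_on(67): voice 3 is free -> assigned | voices=[81 80 83 67]
Op 5: note_on(61): all voices busy, STEAL voice 0 (pitch 81, oldest) -> assign | voices=[61 80 83 67]
Op 6: note_off(80): free voice 1 | voices=[61 - 83 67]

Answer: 0 3 none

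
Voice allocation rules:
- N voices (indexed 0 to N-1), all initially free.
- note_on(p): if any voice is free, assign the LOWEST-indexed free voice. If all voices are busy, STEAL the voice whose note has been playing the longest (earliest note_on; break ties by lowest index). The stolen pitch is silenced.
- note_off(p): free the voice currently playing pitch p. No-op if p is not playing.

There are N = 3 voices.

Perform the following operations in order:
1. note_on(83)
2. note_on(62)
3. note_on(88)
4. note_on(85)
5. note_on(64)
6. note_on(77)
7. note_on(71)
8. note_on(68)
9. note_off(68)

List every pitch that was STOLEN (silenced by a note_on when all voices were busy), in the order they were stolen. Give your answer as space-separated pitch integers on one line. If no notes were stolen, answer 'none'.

Answer: 83 62 88 85 64

Derivation:
Op 1: note_on(83): voice 0 is free -> assigned | voices=[83 - -]
Op 2: note_on(62): voice 1 is free -> assigned | voices=[83 62 -]
Op 3: note_on(88): voice 2 is free -> assigned | voices=[83 62 88]
Op 4: note_on(85): all voices busy, STEAL voice 0 (pitch 83, oldest) -> assign | voices=[85 62 88]
Op 5: note_on(64): all voices busy, STEAL voice 1 (pitch 62, oldest) -> assign | voices=[85 64 88]
Op 6: note_on(77): all voices busy, STEAL voice 2 (pitch 88, oldest) -> assign | voices=[85 64 77]
Op 7: note_on(71): all voices busy, STEAL voice 0 (pitch 85, oldest) -> assign | voices=[71 64 77]
Op 8: note_on(68): all voices busy, STEAL voice 1 (pitch 64, oldest) -> assign | voices=[71 68 77]
Op 9: note_off(68): free voice 1 | voices=[71 - 77]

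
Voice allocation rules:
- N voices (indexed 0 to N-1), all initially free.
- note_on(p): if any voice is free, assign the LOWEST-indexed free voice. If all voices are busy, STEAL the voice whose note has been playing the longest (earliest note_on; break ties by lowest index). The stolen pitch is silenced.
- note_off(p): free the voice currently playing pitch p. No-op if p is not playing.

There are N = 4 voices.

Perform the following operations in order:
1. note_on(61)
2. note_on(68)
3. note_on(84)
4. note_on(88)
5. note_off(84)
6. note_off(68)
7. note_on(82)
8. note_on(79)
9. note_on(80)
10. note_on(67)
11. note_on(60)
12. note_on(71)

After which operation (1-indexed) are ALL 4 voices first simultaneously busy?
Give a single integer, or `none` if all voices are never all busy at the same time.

Answer: 4

Derivation:
Op 1: note_on(61): voice 0 is free -> assigned | voices=[61 - - -]
Op 2: note_on(68): voice 1 is free -> assigned | voices=[61 68 - -]
Op 3: note_on(84): voice 2 is free -> assigned | voices=[61 68 84 -]
Op 4: note_on(88): voice 3 is free -> assigned | voices=[61 68 84 88]
Op 5: note_off(84): free voice 2 | voices=[61 68 - 88]
Op 6: note_off(68): free voice 1 | voices=[61 - - 88]
Op 7: note_on(82): voice 1 is free -> assigned | voices=[61 82 - 88]
Op 8: note_on(79): voice 2 is free -> assigned | voices=[61 82 79 88]
Op 9: note_on(80): all voices busy, STEAL voice 0 (pitch 61, oldest) -> assign | voices=[80 82 79 88]
Op 10: note_on(67): all voices busy, STEAL voice 3 (pitch 88, oldest) -> assign | voices=[80 82 79 67]
Op 11: note_on(60): all voices busy, STEAL voice 1 (pitch 82, oldest) -> assign | voices=[80 60 79 67]
Op 12: note_on(71): all voices busy, STEAL voice 2 (pitch 79, oldest) -> assign | voices=[80 60 71 67]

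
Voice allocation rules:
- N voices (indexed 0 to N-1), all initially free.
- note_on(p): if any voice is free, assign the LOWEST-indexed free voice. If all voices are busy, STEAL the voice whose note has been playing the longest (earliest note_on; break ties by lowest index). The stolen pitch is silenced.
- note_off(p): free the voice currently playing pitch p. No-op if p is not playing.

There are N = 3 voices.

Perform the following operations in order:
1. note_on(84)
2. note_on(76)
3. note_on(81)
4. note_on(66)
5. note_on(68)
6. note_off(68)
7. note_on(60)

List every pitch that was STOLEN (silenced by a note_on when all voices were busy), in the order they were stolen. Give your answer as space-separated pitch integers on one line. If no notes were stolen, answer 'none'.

Answer: 84 76

Derivation:
Op 1: note_on(84): voice 0 is free -> assigned | voices=[84 - -]
Op 2: note_on(76): voice 1 is free -> assigned | voices=[84 76 -]
Op 3: note_on(81): voice 2 is free -> assigned | voices=[84 76 81]
Op 4: note_on(66): all voices busy, STEAL voice 0 (pitch 84, oldest) -> assign | voices=[66 76 81]
Op 5: note_on(68): all voices busy, STEAL voice 1 (pitch 76, oldest) -> assign | voices=[66 68 81]
Op 6: note_off(68): free voice 1 | voices=[66 - 81]
Op 7: note_on(60): voice 1 is free -> assigned | voices=[66 60 81]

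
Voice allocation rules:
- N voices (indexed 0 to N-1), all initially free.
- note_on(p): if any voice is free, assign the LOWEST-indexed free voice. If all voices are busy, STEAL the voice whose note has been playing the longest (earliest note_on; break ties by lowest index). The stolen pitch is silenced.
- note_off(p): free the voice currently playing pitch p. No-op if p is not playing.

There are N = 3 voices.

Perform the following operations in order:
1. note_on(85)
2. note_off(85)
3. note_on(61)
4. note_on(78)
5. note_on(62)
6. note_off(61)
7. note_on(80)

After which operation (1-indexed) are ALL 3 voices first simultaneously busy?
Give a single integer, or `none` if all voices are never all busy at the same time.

Answer: 5

Derivation:
Op 1: note_on(85): voice 0 is free -> assigned | voices=[85 - -]
Op 2: note_off(85): free voice 0 | voices=[- - -]
Op 3: note_on(61): voice 0 is free -> assigned | voices=[61 - -]
Op 4: note_on(78): voice 1 is free -> assigned | voices=[61 78 -]
Op 5: note_on(62): voice 2 is free -> assigned | voices=[61 78 62]
Op 6: note_off(61): free voice 0 | voices=[- 78 62]
Op 7: note_on(80): voice 0 is free -> assigned | voices=[80 78 62]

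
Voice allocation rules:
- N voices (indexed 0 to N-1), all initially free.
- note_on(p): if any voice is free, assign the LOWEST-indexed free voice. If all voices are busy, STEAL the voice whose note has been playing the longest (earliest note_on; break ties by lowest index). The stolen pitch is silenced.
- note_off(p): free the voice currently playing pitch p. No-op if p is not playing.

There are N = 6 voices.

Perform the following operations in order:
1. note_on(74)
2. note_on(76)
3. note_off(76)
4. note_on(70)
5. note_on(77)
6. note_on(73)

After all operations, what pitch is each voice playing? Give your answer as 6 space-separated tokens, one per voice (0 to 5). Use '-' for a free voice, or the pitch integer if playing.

Op 1: note_on(74): voice 0 is free -> assigned | voices=[74 - - - - -]
Op 2: note_on(76): voice 1 is free -> assigned | voices=[74 76 - - - -]
Op 3: note_off(76): free voice 1 | voices=[74 - - - - -]
Op 4: note_on(70): voice 1 is free -> assigned | voices=[74 70 - - - -]
Op 5: note_on(77): voice 2 is free -> assigned | voices=[74 70 77 - - -]
Op 6: note_on(73): voice 3 is free -> assigned | voices=[74 70 77 73 - -]

Answer: 74 70 77 73 - -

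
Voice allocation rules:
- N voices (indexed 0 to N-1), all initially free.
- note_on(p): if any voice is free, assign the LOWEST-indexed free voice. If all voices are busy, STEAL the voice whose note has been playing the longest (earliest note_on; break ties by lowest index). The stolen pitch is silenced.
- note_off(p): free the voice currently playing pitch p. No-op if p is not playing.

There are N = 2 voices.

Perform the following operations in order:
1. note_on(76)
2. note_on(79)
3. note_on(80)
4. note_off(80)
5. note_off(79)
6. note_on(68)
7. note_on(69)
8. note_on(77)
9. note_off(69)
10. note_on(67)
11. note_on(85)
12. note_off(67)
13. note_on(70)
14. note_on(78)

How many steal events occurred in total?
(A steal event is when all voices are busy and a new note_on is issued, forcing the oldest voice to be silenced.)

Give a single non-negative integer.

Answer: 4

Derivation:
Op 1: note_on(76): voice 0 is free -> assigned | voices=[76 -]
Op 2: note_on(79): voice 1 is free -> assigned | voices=[76 79]
Op 3: note_on(80): all voices busy, STEAL voice 0 (pitch 76, oldest) -> assign | voices=[80 79]
Op 4: note_off(80): free voice 0 | voices=[- 79]
Op 5: note_off(79): free voice 1 | voices=[- -]
Op 6: note_on(68): voice 0 is free -> assigned | voices=[68 -]
Op 7: note_on(69): voice 1 is free -> assigned | voices=[68 69]
Op 8: note_on(77): all voices busy, STEAL voice 0 (pitch 68, oldest) -> assign | voices=[77 69]
Op 9: note_off(69): free voice 1 | voices=[77 -]
Op 10: note_on(67): voice 1 is free -> assigned | voices=[77 67]
Op 11: note_on(85): all voices busy, STEAL voice 0 (pitch 77, oldest) -> assign | voices=[85 67]
Op 12: note_off(67): free voice 1 | voices=[85 -]
Op 13: note_on(70): voice 1 is free -> assigned | voices=[85 70]
Op 14: note_on(78): all voices busy, STEAL voice 0 (pitch 85, oldest) -> assign | voices=[78 70]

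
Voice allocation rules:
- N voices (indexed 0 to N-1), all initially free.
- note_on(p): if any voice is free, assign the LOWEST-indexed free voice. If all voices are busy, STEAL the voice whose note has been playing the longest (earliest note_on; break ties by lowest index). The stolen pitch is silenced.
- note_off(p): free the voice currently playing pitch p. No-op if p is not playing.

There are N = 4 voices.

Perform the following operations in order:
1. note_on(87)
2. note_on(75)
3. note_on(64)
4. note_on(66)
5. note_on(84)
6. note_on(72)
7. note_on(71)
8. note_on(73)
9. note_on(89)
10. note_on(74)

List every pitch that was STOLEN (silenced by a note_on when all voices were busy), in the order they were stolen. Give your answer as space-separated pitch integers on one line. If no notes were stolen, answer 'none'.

Op 1: note_on(87): voice 0 is free -> assigned | voices=[87 - - -]
Op 2: note_on(75): voice 1 is free -> assigned | voices=[87 75 - -]
Op 3: note_on(64): voice 2 is free -> assigned | voices=[87 75 64 -]
Op 4: note_on(66): voice 3 is free -> assigned | voices=[87 75 64 66]
Op 5: note_on(84): all voices busy, STEAL voice 0 (pitch 87, oldest) -> assign | voices=[84 75 64 66]
Op 6: note_on(72): all voices busy, STEAL voice 1 (pitch 75, oldest) -> assign | voices=[84 72 64 66]
Op 7: note_on(71): all voices busy, STEAL voice 2 (pitch 64, oldest) -> assign | voices=[84 72 71 66]
Op 8: note_on(73): all voices busy, STEAL voice 3 (pitch 66, oldest) -> assign | voices=[84 72 71 73]
Op 9: note_on(89): all voices busy, STEAL voice 0 (pitch 84, oldest) -> assign | voices=[89 72 71 73]
Op 10: note_on(74): all voices busy, STEAL voice 1 (pitch 72, oldest) -> assign | voices=[89 74 71 73]

Answer: 87 75 64 66 84 72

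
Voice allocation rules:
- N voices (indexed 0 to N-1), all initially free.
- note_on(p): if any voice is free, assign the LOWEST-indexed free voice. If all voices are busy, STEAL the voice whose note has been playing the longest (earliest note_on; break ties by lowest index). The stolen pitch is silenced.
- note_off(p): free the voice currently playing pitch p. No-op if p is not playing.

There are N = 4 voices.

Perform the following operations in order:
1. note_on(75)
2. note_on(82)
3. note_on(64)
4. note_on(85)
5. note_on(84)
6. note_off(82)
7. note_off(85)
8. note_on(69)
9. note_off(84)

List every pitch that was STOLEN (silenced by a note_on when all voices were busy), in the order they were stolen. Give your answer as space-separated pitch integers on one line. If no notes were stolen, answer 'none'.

Answer: 75

Derivation:
Op 1: note_on(75): voice 0 is free -> assigned | voices=[75 - - -]
Op 2: note_on(82): voice 1 is free -> assigned | voices=[75 82 - -]
Op 3: note_on(64): voice 2 is free -> assigned | voices=[75 82 64 -]
Op 4: note_on(85): voice 3 is free -> assigned | voices=[75 82 64 85]
Op 5: note_on(84): all voices busy, STEAL voice 0 (pitch 75, oldest) -> assign | voices=[84 82 64 85]
Op 6: note_off(82): free voice 1 | voices=[84 - 64 85]
Op 7: note_off(85): free voice 3 | voices=[84 - 64 -]
Op 8: note_on(69): voice 1 is free -> assigned | voices=[84 69 64 -]
Op 9: note_off(84): free voice 0 | voices=[- 69 64 -]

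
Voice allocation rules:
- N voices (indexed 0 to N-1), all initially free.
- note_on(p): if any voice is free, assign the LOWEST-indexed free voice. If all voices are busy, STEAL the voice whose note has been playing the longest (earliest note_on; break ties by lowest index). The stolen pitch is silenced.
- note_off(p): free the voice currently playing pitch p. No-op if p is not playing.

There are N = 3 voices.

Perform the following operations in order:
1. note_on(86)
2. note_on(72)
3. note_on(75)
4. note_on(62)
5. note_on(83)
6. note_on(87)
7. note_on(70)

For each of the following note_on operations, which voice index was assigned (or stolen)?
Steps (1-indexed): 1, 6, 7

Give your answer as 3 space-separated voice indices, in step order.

Op 1: note_on(86): voice 0 is free -> assigned | voices=[86 - -]
Op 2: note_on(72): voice 1 is free -> assigned | voices=[86 72 -]
Op 3: note_on(75): voice 2 is free -> assigned | voices=[86 72 75]
Op 4: note_on(62): all voices busy, STEAL voice 0 (pitch 86, oldest) -> assign | voices=[62 72 75]
Op 5: note_on(83): all voices busy, STEAL voice 1 (pitch 72, oldest) -> assign | voices=[62 83 75]
Op 6: note_on(87): all voices busy, STEAL voice 2 (pitch 75, oldest) -> assign | voices=[62 83 87]
Op 7: note_on(70): all voices busy, STEAL voice 0 (pitch 62, oldest) -> assign | voices=[70 83 87]

Answer: 0 2 0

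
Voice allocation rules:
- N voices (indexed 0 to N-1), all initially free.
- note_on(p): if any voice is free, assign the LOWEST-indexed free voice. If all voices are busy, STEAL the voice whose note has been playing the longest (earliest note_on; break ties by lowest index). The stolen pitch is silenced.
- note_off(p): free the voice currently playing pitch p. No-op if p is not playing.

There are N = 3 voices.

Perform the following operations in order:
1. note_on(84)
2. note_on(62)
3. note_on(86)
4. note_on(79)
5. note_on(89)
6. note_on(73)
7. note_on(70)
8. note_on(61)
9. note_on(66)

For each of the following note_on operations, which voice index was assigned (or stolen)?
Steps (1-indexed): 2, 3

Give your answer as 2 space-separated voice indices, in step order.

Answer: 1 2

Derivation:
Op 1: note_on(84): voice 0 is free -> assigned | voices=[84 - -]
Op 2: note_on(62): voice 1 is free -> assigned | voices=[84 62 -]
Op 3: note_on(86): voice 2 is free -> assigned | voices=[84 62 86]
Op 4: note_on(79): all voices busy, STEAL voice 0 (pitch 84, oldest) -> assign | voices=[79 62 86]
Op 5: note_on(89): all voices busy, STEAL voice 1 (pitch 62, oldest) -> assign | voices=[79 89 86]
Op 6: note_on(73): all voices busy, STEAL voice 2 (pitch 86, oldest) -> assign | voices=[79 89 73]
Op 7: note_on(70): all voices busy, STEAL voice 0 (pitch 79, oldest) -> assign | voices=[70 89 73]
Op 8: note_on(61): all voices busy, STEAL voice 1 (pitch 89, oldest) -> assign | voices=[70 61 73]
Op 9: note_on(66): all voices busy, STEAL voice 2 (pitch 73, oldest) -> assign | voices=[70 61 66]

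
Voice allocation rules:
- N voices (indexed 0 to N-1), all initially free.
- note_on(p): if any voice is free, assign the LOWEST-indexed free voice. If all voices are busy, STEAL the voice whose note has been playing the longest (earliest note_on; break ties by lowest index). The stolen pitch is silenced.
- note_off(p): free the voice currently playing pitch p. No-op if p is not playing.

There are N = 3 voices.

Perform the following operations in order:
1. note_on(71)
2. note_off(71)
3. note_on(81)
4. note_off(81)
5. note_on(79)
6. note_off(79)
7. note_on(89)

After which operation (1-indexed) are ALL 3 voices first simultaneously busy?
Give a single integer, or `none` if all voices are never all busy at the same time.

Op 1: note_on(71): voice 0 is free -> assigned | voices=[71 - -]
Op 2: note_off(71): free voice 0 | voices=[- - -]
Op 3: note_on(81): voice 0 is free -> assigned | voices=[81 - -]
Op 4: note_off(81): free voice 0 | voices=[- - -]
Op 5: note_on(79): voice 0 is free -> assigned | voices=[79 - -]
Op 6: note_off(79): free voice 0 | voices=[- - -]
Op 7: note_on(89): voice 0 is free -> assigned | voices=[89 - -]

Answer: none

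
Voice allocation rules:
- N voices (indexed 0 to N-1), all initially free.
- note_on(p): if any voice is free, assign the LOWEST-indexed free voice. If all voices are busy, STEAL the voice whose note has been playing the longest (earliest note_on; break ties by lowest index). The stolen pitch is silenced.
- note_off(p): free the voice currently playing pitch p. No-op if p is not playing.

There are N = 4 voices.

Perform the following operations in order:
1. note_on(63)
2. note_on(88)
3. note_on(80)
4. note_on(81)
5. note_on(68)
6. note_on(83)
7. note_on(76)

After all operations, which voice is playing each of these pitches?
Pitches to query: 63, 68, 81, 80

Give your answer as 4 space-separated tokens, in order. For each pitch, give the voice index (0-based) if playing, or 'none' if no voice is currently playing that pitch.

Answer: none 0 3 none

Derivation:
Op 1: note_on(63): voice 0 is free -> assigned | voices=[63 - - -]
Op 2: note_on(88): voice 1 is free -> assigned | voices=[63 88 - -]
Op 3: note_on(80): voice 2 is free -> assigned | voices=[63 88 80 -]
Op 4: note_on(81): voice 3 is free -> assigned | voices=[63 88 80 81]
Op 5: note_on(68): all voices busy, STEAL voice 0 (pitch 63, oldest) -> assign | voices=[68 88 80 81]
Op 6: note_on(83): all voices busy, STEAL voice 1 (pitch 88, oldest) -> assign | voices=[68 83 80 81]
Op 7: note_on(76): all voices busy, STEAL voice 2 (pitch 80, oldest) -> assign | voices=[68 83 76 81]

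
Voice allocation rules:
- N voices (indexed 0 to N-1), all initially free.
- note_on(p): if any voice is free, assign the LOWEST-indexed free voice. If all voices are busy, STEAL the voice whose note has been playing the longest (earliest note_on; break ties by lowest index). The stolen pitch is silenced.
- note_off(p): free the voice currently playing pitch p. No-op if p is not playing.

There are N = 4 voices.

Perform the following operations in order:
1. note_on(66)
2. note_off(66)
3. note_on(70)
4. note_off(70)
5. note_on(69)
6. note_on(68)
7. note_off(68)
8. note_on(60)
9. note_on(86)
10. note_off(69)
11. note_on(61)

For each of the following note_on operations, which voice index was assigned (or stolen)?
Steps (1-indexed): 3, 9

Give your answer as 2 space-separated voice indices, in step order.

Answer: 0 2

Derivation:
Op 1: note_on(66): voice 0 is free -> assigned | voices=[66 - - -]
Op 2: note_off(66): free voice 0 | voices=[- - - -]
Op 3: note_on(70): voice 0 is free -> assigned | voices=[70 - - -]
Op 4: note_off(70): free voice 0 | voices=[- - - -]
Op 5: note_on(69): voice 0 is free -> assigned | voices=[69 - - -]
Op 6: note_on(68): voice 1 is free -> assigned | voices=[69 68 - -]
Op 7: note_off(68): free voice 1 | voices=[69 - - -]
Op 8: note_on(60): voice 1 is free -> assigned | voices=[69 60 - -]
Op 9: note_on(86): voice 2 is free -> assigned | voices=[69 60 86 -]
Op 10: note_off(69): free voice 0 | voices=[- 60 86 -]
Op 11: note_on(61): voice 0 is free -> assigned | voices=[61 60 86 -]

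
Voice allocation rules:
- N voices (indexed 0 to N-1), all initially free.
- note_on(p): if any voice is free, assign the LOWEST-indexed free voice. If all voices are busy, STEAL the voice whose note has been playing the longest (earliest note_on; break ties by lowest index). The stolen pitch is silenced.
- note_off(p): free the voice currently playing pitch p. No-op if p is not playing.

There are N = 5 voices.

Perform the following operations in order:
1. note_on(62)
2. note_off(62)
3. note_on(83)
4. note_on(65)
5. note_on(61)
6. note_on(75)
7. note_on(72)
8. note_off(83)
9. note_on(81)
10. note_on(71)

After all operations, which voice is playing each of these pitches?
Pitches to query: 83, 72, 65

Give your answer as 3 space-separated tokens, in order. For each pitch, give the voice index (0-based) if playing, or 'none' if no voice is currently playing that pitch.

Answer: none 4 none

Derivation:
Op 1: note_on(62): voice 0 is free -> assigned | voices=[62 - - - -]
Op 2: note_off(62): free voice 0 | voices=[- - - - -]
Op 3: note_on(83): voice 0 is free -> assigned | voices=[83 - - - -]
Op 4: note_on(65): voice 1 is free -> assigned | voices=[83 65 - - -]
Op 5: note_on(61): voice 2 is free -> assigned | voices=[83 65 61 - -]
Op 6: note_on(75): voice 3 is free -> assigned | voices=[83 65 61 75 -]
Op 7: note_on(72): voice 4 is free -> assigned | voices=[83 65 61 75 72]
Op 8: note_off(83): free voice 0 | voices=[- 65 61 75 72]
Op 9: note_on(81): voice 0 is free -> assigned | voices=[81 65 61 75 72]
Op 10: note_on(71): all voices busy, STEAL voice 1 (pitch 65, oldest) -> assign | voices=[81 71 61 75 72]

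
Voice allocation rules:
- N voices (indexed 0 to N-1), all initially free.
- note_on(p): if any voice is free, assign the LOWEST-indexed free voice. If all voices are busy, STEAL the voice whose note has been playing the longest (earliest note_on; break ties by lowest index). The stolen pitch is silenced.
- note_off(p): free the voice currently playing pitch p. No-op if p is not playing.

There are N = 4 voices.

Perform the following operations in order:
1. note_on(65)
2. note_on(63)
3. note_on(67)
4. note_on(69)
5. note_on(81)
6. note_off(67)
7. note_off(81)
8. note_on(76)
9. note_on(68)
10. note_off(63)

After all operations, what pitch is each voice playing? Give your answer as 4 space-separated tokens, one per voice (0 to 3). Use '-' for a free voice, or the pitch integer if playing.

Answer: 76 - 68 69

Derivation:
Op 1: note_on(65): voice 0 is free -> assigned | voices=[65 - - -]
Op 2: note_on(63): voice 1 is free -> assigned | voices=[65 63 - -]
Op 3: note_on(67): voice 2 is free -> assigned | voices=[65 63 67 -]
Op 4: note_on(69): voice 3 is free -> assigned | voices=[65 63 67 69]
Op 5: note_on(81): all voices busy, STEAL voice 0 (pitch 65, oldest) -> assign | voices=[81 63 67 69]
Op 6: note_off(67): free voice 2 | voices=[81 63 - 69]
Op 7: note_off(81): free voice 0 | voices=[- 63 - 69]
Op 8: note_on(76): voice 0 is free -> assigned | voices=[76 63 - 69]
Op 9: note_on(68): voice 2 is free -> assigned | voices=[76 63 68 69]
Op 10: note_off(63): free voice 1 | voices=[76 - 68 69]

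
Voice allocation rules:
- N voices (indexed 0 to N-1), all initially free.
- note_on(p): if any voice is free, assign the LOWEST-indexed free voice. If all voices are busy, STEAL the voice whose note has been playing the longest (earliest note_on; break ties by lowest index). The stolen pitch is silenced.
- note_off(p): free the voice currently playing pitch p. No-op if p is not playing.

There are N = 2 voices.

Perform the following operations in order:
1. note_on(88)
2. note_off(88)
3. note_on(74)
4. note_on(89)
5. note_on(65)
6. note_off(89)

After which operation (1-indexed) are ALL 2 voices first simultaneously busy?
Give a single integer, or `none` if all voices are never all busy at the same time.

Op 1: note_on(88): voice 0 is free -> assigned | voices=[88 -]
Op 2: note_off(88): free voice 0 | voices=[- -]
Op 3: note_on(74): voice 0 is free -> assigned | voices=[74 -]
Op 4: note_on(89): voice 1 is free -> assigned | voices=[74 89]
Op 5: note_on(65): all voices busy, STEAL voice 0 (pitch 74, oldest) -> assign | voices=[65 89]
Op 6: note_off(89): free voice 1 | voices=[65 -]

Answer: 4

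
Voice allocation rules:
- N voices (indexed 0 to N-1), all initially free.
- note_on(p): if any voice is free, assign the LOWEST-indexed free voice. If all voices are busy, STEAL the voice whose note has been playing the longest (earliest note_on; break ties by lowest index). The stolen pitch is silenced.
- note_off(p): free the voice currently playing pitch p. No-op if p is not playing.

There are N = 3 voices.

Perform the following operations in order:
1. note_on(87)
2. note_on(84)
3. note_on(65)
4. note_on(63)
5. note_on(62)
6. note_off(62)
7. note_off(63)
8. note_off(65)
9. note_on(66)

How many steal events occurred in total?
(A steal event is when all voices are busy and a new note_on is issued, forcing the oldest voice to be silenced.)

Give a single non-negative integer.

Op 1: note_on(87): voice 0 is free -> assigned | voices=[87 - -]
Op 2: note_on(84): voice 1 is free -> assigned | voices=[87 84 -]
Op 3: note_on(65): voice 2 is free -> assigned | voices=[87 84 65]
Op 4: note_on(63): all voices busy, STEAL voice 0 (pitch 87, oldest) -> assign | voices=[63 84 65]
Op 5: note_on(62): all voices busy, STEAL voice 1 (pitch 84, oldest) -> assign | voices=[63 62 65]
Op 6: note_off(62): free voice 1 | voices=[63 - 65]
Op 7: note_off(63): free voice 0 | voices=[- - 65]
Op 8: note_off(65): free voice 2 | voices=[- - -]
Op 9: note_on(66): voice 0 is free -> assigned | voices=[66 - -]

Answer: 2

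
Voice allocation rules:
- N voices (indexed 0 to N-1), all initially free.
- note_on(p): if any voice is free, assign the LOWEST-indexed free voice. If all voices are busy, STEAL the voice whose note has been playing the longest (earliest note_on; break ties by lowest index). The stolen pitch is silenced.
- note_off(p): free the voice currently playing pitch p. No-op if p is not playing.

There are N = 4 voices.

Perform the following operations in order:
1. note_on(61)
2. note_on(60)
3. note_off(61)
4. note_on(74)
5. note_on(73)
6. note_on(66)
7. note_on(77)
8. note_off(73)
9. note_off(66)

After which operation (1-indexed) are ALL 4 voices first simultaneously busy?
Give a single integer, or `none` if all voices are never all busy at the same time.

Answer: 6

Derivation:
Op 1: note_on(61): voice 0 is free -> assigned | voices=[61 - - -]
Op 2: note_on(60): voice 1 is free -> assigned | voices=[61 60 - -]
Op 3: note_off(61): free voice 0 | voices=[- 60 - -]
Op 4: note_on(74): voice 0 is free -> assigned | voices=[74 60 - -]
Op 5: note_on(73): voice 2 is free -> assigned | voices=[74 60 73 -]
Op 6: note_on(66): voice 3 is free -> assigned | voices=[74 60 73 66]
Op 7: note_on(77): all voices busy, STEAL voice 1 (pitch 60, oldest) -> assign | voices=[74 77 73 66]
Op 8: note_off(73): free voice 2 | voices=[74 77 - 66]
Op 9: note_off(66): free voice 3 | voices=[74 77 - -]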